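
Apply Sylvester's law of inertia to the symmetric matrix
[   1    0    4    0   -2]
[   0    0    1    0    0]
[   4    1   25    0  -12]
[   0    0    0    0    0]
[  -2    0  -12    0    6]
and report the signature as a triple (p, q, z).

Answer: (3, 1, 1)

Derivation:
step 0: pivot 1 → sign +
step 1: pivot 9 → sign +
step 2: pivot -1/9 → sign −
step 3: pivot 2 → sign +
step 4: row/col 4 already zero → sign 0
signature = (3, 1, 1)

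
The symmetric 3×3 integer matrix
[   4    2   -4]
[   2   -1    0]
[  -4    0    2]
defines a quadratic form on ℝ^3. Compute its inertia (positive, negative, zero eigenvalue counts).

Answer: (1, 1, 1)

Derivation:
step 0: pivot 4 → sign +
step 1: pivot -2 → sign −
step 2: row/col 2 already zero → sign 0
signature = (1, 1, 1)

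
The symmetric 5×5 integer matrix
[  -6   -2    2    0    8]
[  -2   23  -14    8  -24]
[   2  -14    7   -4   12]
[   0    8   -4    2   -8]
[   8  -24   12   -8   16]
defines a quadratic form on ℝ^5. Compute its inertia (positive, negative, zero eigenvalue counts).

Answer: (1, 3, 1)

Derivation:
step 0: pivot -6 → sign −
step 1: pivot 71/3 → sign +
step 2: pivot -101/71 → sign −
step 3: pivot -6/101 → sign −
step 4: row/col 4 already zero → sign 0
signature = (1, 3, 1)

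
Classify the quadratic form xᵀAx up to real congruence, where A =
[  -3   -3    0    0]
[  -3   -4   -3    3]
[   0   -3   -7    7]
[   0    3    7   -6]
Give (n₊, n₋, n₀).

step 0: pivot -3 → sign −
step 1: pivot -1 → sign −
step 2: pivot 2 → sign +
step 3: pivot 1 → sign +
signature = (2, 2, 0)

Answer: (2, 2, 0)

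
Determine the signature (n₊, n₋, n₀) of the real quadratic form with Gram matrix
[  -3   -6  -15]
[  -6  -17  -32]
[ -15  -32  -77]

step 0: pivot -3 → sign −
step 1: pivot -5 → sign −
step 2: pivot -6/5 → sign −
signature = (0, 3, 0)

Answer: (0, 3, 0)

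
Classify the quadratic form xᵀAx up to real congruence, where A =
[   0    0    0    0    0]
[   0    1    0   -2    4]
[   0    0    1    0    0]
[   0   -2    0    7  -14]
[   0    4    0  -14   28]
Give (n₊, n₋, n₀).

step 0: pivot 1 → sign +
step 1: pivot 1 → sign +
step 2: pivot 3 → sign +
step 3: row/col 3 already zero → sign 0
step 4: row/col 4 already zero → sign 0
signature = (3, 0, 2)

Answer: (3, 0, 2)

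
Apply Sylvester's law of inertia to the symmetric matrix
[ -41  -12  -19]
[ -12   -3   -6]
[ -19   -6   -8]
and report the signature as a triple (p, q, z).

step 0: pivot -41 → sign −
step 1: pivot 21/41 → sign +
step 2: pivot 3/7 → sign +
signature = (2, 1, 0)

Answer: (2, 1, 0)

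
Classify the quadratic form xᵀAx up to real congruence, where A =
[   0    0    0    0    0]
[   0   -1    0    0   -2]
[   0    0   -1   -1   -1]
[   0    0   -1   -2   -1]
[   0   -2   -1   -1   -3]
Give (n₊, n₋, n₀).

Answer: (1, 3, 1)

Derivation:
step 0: pivot -1 → sign −
step 1: pivot -1 → sign −
step 2: pivot -1 → sign −
step 3: pivot 2 → sign +
step 4: row/col 4 already zero → sign 0
signature = (1, 3, 1)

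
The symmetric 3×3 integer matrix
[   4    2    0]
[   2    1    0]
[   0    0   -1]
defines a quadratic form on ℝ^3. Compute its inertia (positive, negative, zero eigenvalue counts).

step 0: pivot 4 → sign +
step 1: pivot -1 → sign −
step 2: row/col 2 already zero → sign 0
signature = (1, 1, 1)

Answer: (1, 1, 1)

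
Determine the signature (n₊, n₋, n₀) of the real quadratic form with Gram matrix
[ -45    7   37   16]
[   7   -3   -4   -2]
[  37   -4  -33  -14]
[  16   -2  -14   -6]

Answer: (0, 4, 0)

Derivation:
step 0: pivot -45 → sign −
step 1: pivot -86/45 → sign −
step 2: pivot -83/86 → sign −
step 3: pivot -2/83 → sign −
signature = (0, 4, 0)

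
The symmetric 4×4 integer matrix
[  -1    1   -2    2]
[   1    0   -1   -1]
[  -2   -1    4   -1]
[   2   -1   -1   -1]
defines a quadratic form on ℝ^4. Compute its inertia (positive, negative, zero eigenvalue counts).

Answer: (2, 2, 0)

Derivation:
step 0: pivot -1 → sign −
step 1: pivot 1 → sign +
step 2: pivot -1 → sign −
step 3: pivot 6 → sign +
signature = (2, 2, 0)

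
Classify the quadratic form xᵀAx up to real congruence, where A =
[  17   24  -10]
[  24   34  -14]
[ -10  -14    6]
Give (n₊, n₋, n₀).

Answer: (2, 0, 1)

Derivation:
step 0: pivot 17 → sign +
step 1: pivot 2/17 → sign +
step 2: row/col 2 already zero → sign 0
signature = (2, 0, 1)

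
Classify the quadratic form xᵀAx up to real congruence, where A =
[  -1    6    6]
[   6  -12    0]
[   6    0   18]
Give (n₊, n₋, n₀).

step 0: pivot -1 → sign −
step 1: pivot 24 → sign +
step 2: row/col 2 already zero → sign 0
signature = (1, 1, 1)

Answer: (1, 1, 1)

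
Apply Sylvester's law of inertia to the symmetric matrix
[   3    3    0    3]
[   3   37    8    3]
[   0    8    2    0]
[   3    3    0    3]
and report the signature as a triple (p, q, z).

Answer: (3, 0, 1)

Derivation:
step 0: pivot 3 → sign +
step 1: pivot 34 → sign +
step 2: pivot 2/17 → sign +
step 3: row/col 3 already zero → sign 0
signature = (3, 0, 1)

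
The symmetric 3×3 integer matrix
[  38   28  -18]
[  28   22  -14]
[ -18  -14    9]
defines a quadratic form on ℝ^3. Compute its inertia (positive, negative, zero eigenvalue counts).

Answer: (3, 0, 0)

Derivation:
step 0: pivot 38 → sign +
step 1: pivot 26/19 → sign +
step 2: pivot 1/13 → sign +
signature = (3, 0, 0)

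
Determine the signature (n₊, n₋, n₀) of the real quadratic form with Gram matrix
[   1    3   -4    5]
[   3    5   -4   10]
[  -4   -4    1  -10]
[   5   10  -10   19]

Answer: (3, 1, 0)

Derivation:
step 0: pivot 1 → sign +
step 1: pivot -4 → sign −
step 2: pivot 1 → sign +
step 3: pivot 1/4 → sign +
signature = (3, 1, 0)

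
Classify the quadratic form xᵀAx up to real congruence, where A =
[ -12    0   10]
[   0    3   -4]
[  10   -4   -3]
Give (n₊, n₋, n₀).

Answer: (1, 1, 1)

Derivation:
step 0: pivot -12 → sign −
step 1: pivot 3 → sign +
step 2: row/col 2 already zero → sign 0
signature = (1, 1, 1)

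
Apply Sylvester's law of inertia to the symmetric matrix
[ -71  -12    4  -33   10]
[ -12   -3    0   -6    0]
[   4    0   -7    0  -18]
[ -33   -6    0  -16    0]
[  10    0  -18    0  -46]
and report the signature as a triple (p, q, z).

Answer: (1, 4, 0)

Derivation:
step 0: pivot -71 → sign −
step 1: pivot -69/71 → sign −
step 2: pivot -145/23 → sign −
step 3: pivot -13/145 → sign −
step 4: pivot 6/13 → sign +
signature = (1, 4, 0)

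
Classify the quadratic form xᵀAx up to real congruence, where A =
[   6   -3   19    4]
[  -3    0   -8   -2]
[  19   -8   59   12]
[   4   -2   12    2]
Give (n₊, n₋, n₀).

Answer: (2, 2, 0)

Derivation:
step 0: pivot 6 → sign +
step 1: pivot -3/2 → sign −
step 2: pivot 1/3 → sign +
step 3: pivot -2 → sign −
signature = (2, 2, 0)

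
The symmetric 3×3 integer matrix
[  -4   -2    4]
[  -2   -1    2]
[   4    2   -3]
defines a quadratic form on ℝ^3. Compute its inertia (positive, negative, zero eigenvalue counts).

Answer: (1, 1, 1)

Derivation:
step 0: pivot -4 → sign −
step 1: pivot 1 → sign +
step 2: row/col 2 already zero → sign 0
signature = (1, 1, 1)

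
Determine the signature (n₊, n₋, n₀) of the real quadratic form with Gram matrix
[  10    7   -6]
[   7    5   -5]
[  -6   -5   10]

step 0: pivot 10 → sign +
step 1: pivot 1/10 → sign +
step 2: row/col 2 already zero → sign 0
signature = (2, 0, 1)

Answer: (2, 0, 1)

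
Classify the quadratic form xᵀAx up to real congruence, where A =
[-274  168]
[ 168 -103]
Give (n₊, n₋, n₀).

Answer: (1, 1, 0)

Derivation:
step 0: pivot -274 → sign −
step 1: pivot 1/137 → sign +
signature = (1, 1, 0)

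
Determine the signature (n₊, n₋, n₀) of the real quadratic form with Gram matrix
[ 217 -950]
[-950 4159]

step 0: pivot 217 → sign +
step 1: pivot 3/217 → sign +
signature = (2, 0, 0)

Answer: (2, 0, 0)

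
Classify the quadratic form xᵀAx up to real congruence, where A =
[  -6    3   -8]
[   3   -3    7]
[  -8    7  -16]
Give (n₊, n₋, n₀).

Answer: (1, 2, 0)

Derivation:
step 0: pivot -6 → sign −
step 1: pivot -3/2 → sign −
step 2: pivot 2/3 → sign +
signature = (1, 2, 0)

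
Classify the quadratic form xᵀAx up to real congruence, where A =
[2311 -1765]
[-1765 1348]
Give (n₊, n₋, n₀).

Answer: (2, 0, 0)

Derivation:
step 0: pivot 2311 → sign +
step 1: pivot 3/2311 → sign +
signature = (2, 0, 0)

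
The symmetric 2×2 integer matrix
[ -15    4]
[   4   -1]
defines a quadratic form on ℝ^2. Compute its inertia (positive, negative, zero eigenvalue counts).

step 0: pivot -15 → sign −
step 1: pivot 1/15 → sign +
signature = (1, 1, 0)

Answer: (1, 1, 0)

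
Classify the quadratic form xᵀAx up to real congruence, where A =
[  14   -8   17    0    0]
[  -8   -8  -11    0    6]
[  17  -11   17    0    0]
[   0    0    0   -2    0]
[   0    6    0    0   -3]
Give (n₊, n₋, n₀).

Answer: (1, 4, 0)

Derivation:
step 0: pivot 14 → sign +
step 1: pivot -88/7 → sign −
step 2: pivot -309/88 → sign −
step 3: pivot -2 → sign −
step 4: pivot -3/103 → sign −
signature = (1, 4, 0)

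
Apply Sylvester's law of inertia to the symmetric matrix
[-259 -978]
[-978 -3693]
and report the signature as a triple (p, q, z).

step 0: pivot -259 → sign −
step 1: pivot -3/259 → sign −
signature = (0, 2, 0)

Answer: (0, 2, 0)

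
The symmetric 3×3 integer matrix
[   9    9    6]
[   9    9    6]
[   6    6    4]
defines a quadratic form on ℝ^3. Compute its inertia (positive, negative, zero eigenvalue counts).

step 0: pivot 9 → sign +
step 1: row/col 1 already zero → sign 0
step 2: row/col 2 already zero → sign 0
signature = (1, 0, 2)

Answer: (1, 0, 2)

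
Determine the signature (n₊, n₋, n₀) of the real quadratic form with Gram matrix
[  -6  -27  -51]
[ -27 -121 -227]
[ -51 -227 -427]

Answer: (1, 2, 0)

Derivation:
step 0: pivot -6 → sign −
step 1: pivot 1/2 → sign +
step 2: pivot -6 → sign −
signature = (1, 2, 0)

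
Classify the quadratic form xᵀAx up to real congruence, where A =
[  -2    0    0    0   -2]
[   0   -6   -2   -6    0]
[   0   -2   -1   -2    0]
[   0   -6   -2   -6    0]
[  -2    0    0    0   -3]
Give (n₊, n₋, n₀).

Answer: (0, 4, 1)

Derivation:
step 0: pivot -2 → sign −
step 1: pivot -6 → sign −
step 2: pivot -1/3 → sign −
step 3: pivot -1 → sign −
step 4: row/col 4 already zero → sign 0
signature = (0, 4, 1)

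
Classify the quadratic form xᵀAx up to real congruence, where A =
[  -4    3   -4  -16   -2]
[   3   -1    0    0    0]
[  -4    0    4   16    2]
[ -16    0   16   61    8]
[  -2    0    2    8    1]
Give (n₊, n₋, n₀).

Answer: (2, 2, 1)

Derivation:
step 0: pivot -4 → sign −
step 1: pivot 5/4 → sign +
step 2: pivot 4/5 → sign +
step 3: pivot -3 → sign −
step 4: row/col 4 already zero → sign 0
signature = (2, 2, 1)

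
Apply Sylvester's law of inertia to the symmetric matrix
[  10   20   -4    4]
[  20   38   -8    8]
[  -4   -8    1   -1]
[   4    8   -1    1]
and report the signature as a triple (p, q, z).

step 0: pivot 10 → sign +
step 1: pivot -2 → sign −
step 2: pivot -3/5 → sign −
step 3: row/col 3 already zero → sign 0
signature = (1, 2, 1)

Answer: (1, 2, 1)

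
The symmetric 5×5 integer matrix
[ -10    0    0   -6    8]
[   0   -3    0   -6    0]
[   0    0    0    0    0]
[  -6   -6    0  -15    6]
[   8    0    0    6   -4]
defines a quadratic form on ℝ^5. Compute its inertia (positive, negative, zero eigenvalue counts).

step 0: pivot -10 → sign −
step 1: pivot -3 → sign −
step 2: pivot 3/5 → sign +
step 3: row/col 3 already zero → sign 0
step 4: row/col 4 already zero → sign 0
signature = (1, 2, 2)

Answer: (1, 2, 2)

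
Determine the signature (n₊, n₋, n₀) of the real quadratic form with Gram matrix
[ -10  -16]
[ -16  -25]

Answer: (1, 1, 0)

Derivation:
step 0: pivot -10 → sign −
step 1: pivot 3/5 → sign +
signature = (1, 1, 0)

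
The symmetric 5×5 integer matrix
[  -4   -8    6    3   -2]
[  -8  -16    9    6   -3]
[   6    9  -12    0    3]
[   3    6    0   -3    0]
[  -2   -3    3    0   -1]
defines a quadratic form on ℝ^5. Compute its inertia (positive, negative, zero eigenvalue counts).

step 0: pivot -4 → sign −
step 1: pivot -3 → sign −
step 2: pivot 3 → sign +
step 3: pivot -3/4 → sign −
step 4: pivot -1/3 → sign −
signature = (1, 4, 0)

Answer: (1, 4, 0)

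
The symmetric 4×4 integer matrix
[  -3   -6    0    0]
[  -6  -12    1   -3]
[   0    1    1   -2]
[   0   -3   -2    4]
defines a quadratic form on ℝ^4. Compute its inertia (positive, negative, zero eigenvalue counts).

Answer: (2, 2, 0)

Derivation:
step 0: pivot -3 → sign −
step 1: pivot 1 → sign +
step 2: pivot -1 → sign −
step 3: pivot 1 → sign +
signature = (2, 2, 0)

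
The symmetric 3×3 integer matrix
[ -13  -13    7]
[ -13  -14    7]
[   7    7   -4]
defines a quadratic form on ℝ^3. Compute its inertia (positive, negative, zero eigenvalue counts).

step 0: pivot -13 → sign −
step 1: pivot -1 → sign −
step 2: pivot -3/13 → sign −
signature = (0, 3, 0)

Answer: (0, 3, 0)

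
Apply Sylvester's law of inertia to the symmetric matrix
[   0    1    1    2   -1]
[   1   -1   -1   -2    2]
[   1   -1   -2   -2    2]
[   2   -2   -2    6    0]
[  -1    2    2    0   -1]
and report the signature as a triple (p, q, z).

Answer: (3, 2, 0)

Derivation:
step 0: pivot -1 → sign −
step 1: pivot 1 → sign +
step 2: pivot -1 → sign −
step 3: pivot 10 → sign +
step 4: pivot 2/5 → sign +
signature = (3, 2, 0)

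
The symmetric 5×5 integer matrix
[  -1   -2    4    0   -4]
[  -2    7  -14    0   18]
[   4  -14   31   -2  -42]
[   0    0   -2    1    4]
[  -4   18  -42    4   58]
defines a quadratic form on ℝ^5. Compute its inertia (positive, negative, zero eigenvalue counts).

step 0: pivot -1 → sign −
step 1: pivot 11 → sign +
step 2: pivot 3 → sign +
step 3: pivot -1/3 → sign −
step 4: pivot 6/11 → sign +
signature = (3, 2, 0)

Answer: (3, 2, 0)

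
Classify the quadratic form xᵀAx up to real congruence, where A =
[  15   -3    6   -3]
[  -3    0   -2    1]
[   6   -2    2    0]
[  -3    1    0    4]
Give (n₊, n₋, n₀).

Answer: (3, 1, 0)

Derivation:
step 0: pivot 15 → sign +
step 1: pivot -3/5 → sign −
step 2: pivot 2/3 → sign +
step 3: pivot 3 → sign +
signature = (3, 1, 0)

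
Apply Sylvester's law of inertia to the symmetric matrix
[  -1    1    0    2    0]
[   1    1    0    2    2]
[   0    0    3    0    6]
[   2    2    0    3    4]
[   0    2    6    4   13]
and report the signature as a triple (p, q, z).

step 0: pivot -1 → sign −
step 1: pivot 2 → sign +
step 2: pivot 3 → sign +
step 3: pivot -1 → sign −
step 4: pivot -1 → sign −
signature = (2, 3, 0)

Answer: (2, 3, 0)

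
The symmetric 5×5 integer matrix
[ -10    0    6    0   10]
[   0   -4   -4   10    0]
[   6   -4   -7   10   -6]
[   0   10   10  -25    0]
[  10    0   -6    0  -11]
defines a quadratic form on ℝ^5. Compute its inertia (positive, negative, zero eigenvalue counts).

Answer: (1, 3, 1)

Derivation:
step 0: pivot -10 → sign −
step 1: pivot -4 → sign −
step 2: pivot 3/5 → sign +
step 3: pivot -1 → sign −
step 4: row/col 4 already zero → sign 0
signature = (1, 3, 1)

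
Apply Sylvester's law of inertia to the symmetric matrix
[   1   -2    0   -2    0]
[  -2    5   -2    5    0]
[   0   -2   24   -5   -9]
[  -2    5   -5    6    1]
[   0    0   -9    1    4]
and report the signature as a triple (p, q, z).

Answer: (4, 1, 0)

Derivation:
step 0: pivot 1 → sign +
step 1: pivot 1 → sign +
step 2: pivot 20 → sign +
step 3: pivot 11/20 → sign +
step 4: pivot -3/11 → sign −
signature = (4, 1, 0)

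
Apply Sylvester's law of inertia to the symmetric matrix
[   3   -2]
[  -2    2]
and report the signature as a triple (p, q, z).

Answer: (2, 0, 0)

Derivation:
step 0: pivot 3 → sign +
step 1: pivot 2/3 → sign +
signature = (2, 0, 0)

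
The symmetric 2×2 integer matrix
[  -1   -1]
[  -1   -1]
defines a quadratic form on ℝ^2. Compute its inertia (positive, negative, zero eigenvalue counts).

Answer: (0, 1, 1)

Derivation:
step 0: pivot -1 → sign −
step 1: row/col 1 already zero → sign 0
signature = (0, 1, 1)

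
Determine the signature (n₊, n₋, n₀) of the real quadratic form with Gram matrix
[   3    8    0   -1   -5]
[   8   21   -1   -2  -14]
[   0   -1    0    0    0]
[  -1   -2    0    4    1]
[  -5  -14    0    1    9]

Answer: (4, 1, 0)

Derivation:
step 0: pivot 3 → sign +
step 1: pivot -1/3 → sign −
step 2: pivot 3 → sign +
step 3: pivot 11/3 → sign +
step 4: pivot 6/11 → sign +
signature = (4, 1, 0)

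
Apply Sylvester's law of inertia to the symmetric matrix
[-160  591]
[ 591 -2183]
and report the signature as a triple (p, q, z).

Answer: (1, 1, 0)

Derivation:
step 0: pivot -160 → sign −
step 1: pivot 1/160 → sign +
signature = (1, 1, 0)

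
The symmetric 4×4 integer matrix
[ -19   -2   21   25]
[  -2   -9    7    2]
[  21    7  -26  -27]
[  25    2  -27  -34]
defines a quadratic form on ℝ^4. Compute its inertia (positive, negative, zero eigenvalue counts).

Answer: (0, 4, 0)

Derivation:
step 0: pivot -19 → sign −
step 1: pivot -167/19 → sign −
step 2: pivot -30/167 → sign −
step 3: pivot -3/5 → sign −
signature = (0, 4, 0)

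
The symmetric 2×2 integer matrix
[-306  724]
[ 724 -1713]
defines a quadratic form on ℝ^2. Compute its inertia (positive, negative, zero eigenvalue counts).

Answer: (0, 2, 0)

Derivation:
step 0: pivot -306 → sign −
step 1: pivot -1/153 → sign −
signature = (0, 2, 0)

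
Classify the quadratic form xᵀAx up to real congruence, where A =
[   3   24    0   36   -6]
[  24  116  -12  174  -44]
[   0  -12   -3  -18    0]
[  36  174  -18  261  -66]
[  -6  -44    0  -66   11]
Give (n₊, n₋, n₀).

Answer: (1, 3, 1)

Derivation:
step 0: pivot 3 → sign +
step 1: pivot -76 → sign −
step 2: pivot -21/19 → sign −
step 3: pivot -3/7 → sign −
step 4: row/col 4 already zero → sign 0
signature = (1, 3, 1)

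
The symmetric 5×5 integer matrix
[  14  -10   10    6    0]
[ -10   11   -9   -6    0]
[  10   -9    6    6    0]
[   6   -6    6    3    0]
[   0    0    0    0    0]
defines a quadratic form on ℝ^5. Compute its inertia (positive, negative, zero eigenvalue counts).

step 0: pivot 14 → sign +
step 1: pivot 27/7 → sign +
step 2: pivot -55/27 → sign −
step 3: pivot 3/55 → sign +
step 4: row/col 4 already zero → sign 0
signature = (3, 1, 1)

Answer: (3, 1, 1)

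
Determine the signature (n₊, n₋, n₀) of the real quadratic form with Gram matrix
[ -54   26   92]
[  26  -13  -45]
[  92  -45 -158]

Answer: (0, 3, 0)

Derivation:
step 0: pivot -54 → sign −
step 1: pivot -13/27 → sign −
step 2: pivot -3/13 → sign −
signature = (0, 3, 0)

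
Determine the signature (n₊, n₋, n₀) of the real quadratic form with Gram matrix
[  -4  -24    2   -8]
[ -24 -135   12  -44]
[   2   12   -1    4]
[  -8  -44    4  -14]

step 0: pivot -4 → sign −
step 1: pivot 9 → sign +
step 2: pivot 2/9 → sign +
step 3: row/col 3 already zero → sign 0
signature = (2, 1, 1)

Answer: (2, 1, 1)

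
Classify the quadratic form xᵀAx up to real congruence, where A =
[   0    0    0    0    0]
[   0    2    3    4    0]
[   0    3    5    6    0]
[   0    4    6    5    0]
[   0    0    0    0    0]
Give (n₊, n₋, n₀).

step 0: pivot 2 → sign +
step 1: pivot 1/2 → sign +
step 2: pivot -3 → sign −
step 3: row/col 3 already zero → sign 0
step 4: row/col 4 already zero → sign 0
signature = (2, 1, 2)

Answer: (2, 1, 2)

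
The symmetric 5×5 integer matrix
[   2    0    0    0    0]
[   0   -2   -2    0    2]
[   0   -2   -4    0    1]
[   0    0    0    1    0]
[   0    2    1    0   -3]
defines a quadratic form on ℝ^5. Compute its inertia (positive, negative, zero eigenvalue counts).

Answer: (2, 3, 0)

Derivation:
step 0: pivot 2 → sign +
step 1: pivot -2 → sign −
step 2: pivot -2 → sign −
step 3: pivot 1 → sign +
step 4: pivot -1/2 → sign −
signature = (2, 3, 0)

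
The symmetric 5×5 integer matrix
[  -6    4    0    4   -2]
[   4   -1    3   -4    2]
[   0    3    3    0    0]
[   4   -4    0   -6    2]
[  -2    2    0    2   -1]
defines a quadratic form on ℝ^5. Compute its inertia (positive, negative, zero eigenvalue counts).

step 0: pivot -6 → sign −
step 1: pivot 5/3 → sign +
step 2: pivot -12/5 → sign −
step 3: pivot -2 → sign −
step 4: row/col 4 already zero → sign 0
signature = (1, 3, 1)

Answer: (1, 3, 1)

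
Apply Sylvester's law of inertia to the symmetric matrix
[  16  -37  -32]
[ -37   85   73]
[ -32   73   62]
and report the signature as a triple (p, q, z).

Answer: (1, 2, 0)

Derivation:
step 0: pivot 16 → sign +
step 1: pivot -9/16 → sign −
step 2: pivot -2/9 → sign −
signature = (1, 2, 0)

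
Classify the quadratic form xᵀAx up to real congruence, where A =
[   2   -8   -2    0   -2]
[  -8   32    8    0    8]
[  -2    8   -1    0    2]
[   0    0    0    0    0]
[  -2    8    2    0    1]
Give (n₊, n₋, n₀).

step 0: pivot 2 → sign +
step 1: pivot -3 → sign −
step 2: pivot -1 → sign −
step 3: row/col 3 already zero → sign 0
step 4: row/col 4 already zero → sign 0
signature = (1, 2, 2)

Answer: (1, 2, 2)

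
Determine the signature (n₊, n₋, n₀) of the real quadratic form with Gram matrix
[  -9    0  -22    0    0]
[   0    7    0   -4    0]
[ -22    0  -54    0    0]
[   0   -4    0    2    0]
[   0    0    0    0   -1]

Answer: (1, 4, 0)

Derivation:
step 0: pivot -9 → sign −
step 1: pivot 7 → sign +
step 2: pivot -2/9 → sign −
step 3: pivot -2/7 → sign −
step 4: pivot -1 → sign −
signature = (1, 4, 0)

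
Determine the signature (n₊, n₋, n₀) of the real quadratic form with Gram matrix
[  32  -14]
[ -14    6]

step 0: pivot 32 → sign +
step 1: pivot -1/8 → sign −
signature = (1, 1, 0)

Answer: (1, 1, 0)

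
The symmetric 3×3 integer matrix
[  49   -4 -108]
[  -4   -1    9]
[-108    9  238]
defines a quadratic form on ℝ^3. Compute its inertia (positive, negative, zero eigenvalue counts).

Answer: (1, 2, 0)

Derivation:
step 0: pivot 49 → sign +
step 1: pivot -65/49 → sign −
step 2: pivot -1/65 → sign −
signature = (1, 2, 0)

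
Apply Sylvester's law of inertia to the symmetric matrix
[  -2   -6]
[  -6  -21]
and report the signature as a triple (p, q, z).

Answer: (0, 2, 0)

Derivation:
step 0: pivot -2 → sign −
step 1: pivot -3 → sign −
signature = (0, 2, 0)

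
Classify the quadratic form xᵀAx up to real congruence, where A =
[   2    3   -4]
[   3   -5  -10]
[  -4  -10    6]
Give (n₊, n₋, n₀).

Answer: (1, 2, 0)

Derivation:
step 0: pivot 2 → sign +
step 1: pivot -19/2 → sign −
step 2: pivot -6/19 → sign −
signature = (1, 2, 0)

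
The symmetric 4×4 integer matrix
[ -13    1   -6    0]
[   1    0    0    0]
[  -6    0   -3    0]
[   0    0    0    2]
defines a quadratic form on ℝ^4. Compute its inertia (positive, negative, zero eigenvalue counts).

step 0: pivot -13 → sign −
step 1: pivot 1/13 → sign +
step 2: pivot -3 → sign −
step 3: pivot 2 → sign +
signature = (2, 2, 0)

Answer: (2, 2, 0)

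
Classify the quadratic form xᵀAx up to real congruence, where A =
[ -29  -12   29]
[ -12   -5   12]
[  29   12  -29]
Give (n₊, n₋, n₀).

Answer: (0, 2, 1)

Derivation:
step 0: pivot -29 → sign −
step 1: pivot -1/29 → sign −
step 2: row/col 2 already zero → sign 0
signature = (0, 2, 1)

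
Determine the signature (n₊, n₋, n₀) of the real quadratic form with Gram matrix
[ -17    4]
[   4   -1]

Answer: (0, 2, 0)

Derivation:
step 0: pivot -17 → sign −
step 1: pivot -1/17 → sign −
signature = (0, 2, 0)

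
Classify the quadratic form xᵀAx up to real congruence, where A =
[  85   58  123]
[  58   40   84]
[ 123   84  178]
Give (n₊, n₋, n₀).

step 0: pivot 85 → sign +
step 1: pivot 36/85 → sign +
step 2: row/col 2 already zero → sign 0
signature = (2, 0, 1)

Answer: (2, 0, 1)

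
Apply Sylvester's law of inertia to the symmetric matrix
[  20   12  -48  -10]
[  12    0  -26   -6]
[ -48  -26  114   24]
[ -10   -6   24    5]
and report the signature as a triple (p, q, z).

step 0: pivot 20 → sign +
step 1: pivot -36/5 → sign −
step 2: pivot -1/9 → sign −
step 3: row/col 3 already zero → sign 0
signature = (1, 2, 1)

Answer: (1, 2, 1)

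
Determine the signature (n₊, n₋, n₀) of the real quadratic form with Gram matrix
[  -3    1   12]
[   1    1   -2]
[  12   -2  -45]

Answer: (1, 1, 1)

Derivation:
step 0: pivot -3 → sign −
step 1: pivot 4/3 → sign +
step 2: row/col 2 already zero → sign 0
signature = (1, 1, 1)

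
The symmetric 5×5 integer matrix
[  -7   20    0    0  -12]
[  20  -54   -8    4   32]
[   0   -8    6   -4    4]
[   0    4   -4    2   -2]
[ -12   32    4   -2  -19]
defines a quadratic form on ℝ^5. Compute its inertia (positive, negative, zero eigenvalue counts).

Answer: (2, 3, 0)

Derivation:
step 0: pivot -7 → sign −
step 1: pivot 22/7 → sign +
step 2: pivot -158/11 → sign −
step 3: pivot -34/79 → sign −
step 4: pivot 3/17 → sign +
signature = (2, 3, 0)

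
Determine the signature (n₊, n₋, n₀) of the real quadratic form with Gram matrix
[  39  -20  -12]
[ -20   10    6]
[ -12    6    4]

step 0: pivot 39 → sign +
step 1: pivot -10/39 → sign −
step 2: pivot 2/5 → sign +
signature = (2, 1, 0)

Answer: (2, 1, 0)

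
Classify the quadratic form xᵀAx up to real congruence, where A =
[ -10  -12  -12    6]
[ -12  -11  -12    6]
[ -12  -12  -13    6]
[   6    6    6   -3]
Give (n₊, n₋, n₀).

Answer: (2, 2, 0)

Derivation:
step 0: pivot -10 → sign −
step 1: pivot 17/5 → sign +
step 2: pivot -5/17 → sign −
step 3: pivot 3/5 → sign +
signature = (2, 2, 0)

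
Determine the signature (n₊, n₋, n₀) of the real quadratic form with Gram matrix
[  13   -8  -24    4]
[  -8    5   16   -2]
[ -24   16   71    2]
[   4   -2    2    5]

step 0: pivot 13 → sign +
step 1: pivot 1/13 → sign +
step 2: pivot 7 → sign +
step 3: pivot 3/7 → sign +
signature = (4, 0, 0)

Answer: (4, 0, 0)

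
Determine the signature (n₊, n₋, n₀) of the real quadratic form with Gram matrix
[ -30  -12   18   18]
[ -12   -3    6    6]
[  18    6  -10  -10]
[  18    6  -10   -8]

Answer: (2, 1, 1)

Derivation:
step 0: pivot -30 → sign −
step 1: pivot 9/5 → sign +
step 2: pivot 2 → sign +
step 3: row/col 3 already zero → sign 0
signature = (2, 1, 1)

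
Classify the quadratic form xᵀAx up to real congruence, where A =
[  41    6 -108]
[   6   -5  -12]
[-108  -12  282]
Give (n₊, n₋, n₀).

step 0: pivot 41 → sign +
step 1: pivot -241/41 → sign −
step 2: pivot -6/241 → sign −
signature = (1, 2, 0)

Answer: (1, 2, 0)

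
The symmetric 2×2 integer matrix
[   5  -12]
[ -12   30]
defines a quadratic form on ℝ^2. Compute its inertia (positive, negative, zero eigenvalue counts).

step 0: pivot 5 → sign +
step 1: pivot 6/5 → sign +
signature = (2, 0, 0)

Answer: (2, 0, 0)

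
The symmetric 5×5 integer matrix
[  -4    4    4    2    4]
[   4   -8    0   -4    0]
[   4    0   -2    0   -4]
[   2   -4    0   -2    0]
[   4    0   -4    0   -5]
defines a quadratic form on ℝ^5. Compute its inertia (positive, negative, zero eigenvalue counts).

Answer: (2, 2, 1)

Derivation:
step 0: pivot -4 → sign −
step 1: pivot -4 → sign −
step 2: pivot 6 → sign +
step 3: pivot 1/3 → sign +
step 4: row/col 4 already zero → sign 0
signature = (2, 2, 1)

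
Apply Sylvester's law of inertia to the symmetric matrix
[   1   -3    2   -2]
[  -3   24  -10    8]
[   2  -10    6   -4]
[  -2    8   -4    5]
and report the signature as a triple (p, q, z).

Answer: (4, 0, 0)

Derivation:
step 0: pivot 1 → sign +
step 1: pivot 15 → sign +
step 2: pivot 14/15 → sign +
step 3: pivot 3/7 → sign +
signature = (4, 0, 0)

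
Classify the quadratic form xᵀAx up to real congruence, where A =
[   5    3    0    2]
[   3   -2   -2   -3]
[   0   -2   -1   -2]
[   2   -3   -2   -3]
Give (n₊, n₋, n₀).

step 0: pivot 5 → sign +
step 1: pivot -19/5 → sign −
step 2: pivot 1/19 → sign +
step 3: row/col 3 already zero → sign 0
signature = (2, 1, 1)

Answer: (2, 1, 1)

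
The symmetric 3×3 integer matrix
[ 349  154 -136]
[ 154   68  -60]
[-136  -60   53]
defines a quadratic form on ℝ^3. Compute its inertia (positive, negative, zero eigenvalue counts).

Answer: (2, 0, 1)

Derivation:
step 0: pivot 349 → sign +
step 1: pivot 16/349 → sign +
step 2: row/col 2 already zero → sign 0
signature = (2, 0, 1)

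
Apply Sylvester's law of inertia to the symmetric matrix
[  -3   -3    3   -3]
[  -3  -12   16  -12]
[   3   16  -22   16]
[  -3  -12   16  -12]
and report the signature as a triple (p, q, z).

Answer: (0, 3, 1)

Derivation:
step 0: pivot -3 → sign −
step 1: pivot -9 → sign −
step 2: pivot -2/9 → sign −
step 3: row/col 3 already zero → sign 0
signature = (0, 3, 1)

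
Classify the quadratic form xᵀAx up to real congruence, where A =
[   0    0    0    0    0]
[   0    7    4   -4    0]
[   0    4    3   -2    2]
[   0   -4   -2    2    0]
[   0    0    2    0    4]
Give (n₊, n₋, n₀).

Answer: (2, 1, 2)

Derivation:
step 0: pivot 7 → sign +
step 1: pivot 5/7 → sign +
step 2: pivot -2/5 → sign −
step 3: row/col 3 already zero → sign 0
step 4: row/col 4 already zero → sign 0
signature = (2, 1, 2)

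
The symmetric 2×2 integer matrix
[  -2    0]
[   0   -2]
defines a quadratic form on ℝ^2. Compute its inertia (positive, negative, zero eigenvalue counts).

Answer: (0, 2, 0)

Derivation:
step 0: pivot -2 → sign −
step 1: pivot -2 → sign −
signature = (0, 2, 0)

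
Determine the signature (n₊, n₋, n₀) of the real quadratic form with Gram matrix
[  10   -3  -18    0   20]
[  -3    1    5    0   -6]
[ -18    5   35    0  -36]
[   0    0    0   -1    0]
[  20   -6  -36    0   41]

Answer: (4, 1, 0)

Derivation:
step 0: pivot 10 → sign +
step 1: pivot 1/10 → sign +
step 2: pivot 1 → sign +
step 3: pivot -1 → sign −
step 4: pivot 1 → sign +
signature = (4, 1, 0)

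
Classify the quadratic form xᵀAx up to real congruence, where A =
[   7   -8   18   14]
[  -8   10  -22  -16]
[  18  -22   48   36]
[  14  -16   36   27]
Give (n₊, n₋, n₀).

Answer: (2, 2, 0)

Derivation:
step 0: pivot 7 → sign +
step 1: pivot 6/7 → sign +
step 2: pivot -2/3 → sign −
step 3: pivot -1 → sign −
signature = (2, 2, 0)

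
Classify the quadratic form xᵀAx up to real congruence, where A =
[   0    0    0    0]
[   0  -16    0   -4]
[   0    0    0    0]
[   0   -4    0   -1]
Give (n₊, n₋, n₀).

step 0: pivot -16 → sign −
step 1: row/col 1 already zero → sign 0
step 2: row/col 2 already zero → sign 0
step 3: row/col 3 already zero → sign 0
signature = (0, 1, 3)

Answer: (0, 1, 3)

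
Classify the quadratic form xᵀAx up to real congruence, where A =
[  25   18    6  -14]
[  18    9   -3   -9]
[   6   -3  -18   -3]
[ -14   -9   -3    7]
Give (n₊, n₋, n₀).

Answer: (1, 3, 0)

Derivation:
step 0: pivot 25 → sign +
step 1: pivot -99/25 → sign −
step 2: pivot -65/11 → sign −
step 3: pivot -6/65 → sign −
signature = (1, 3, 0)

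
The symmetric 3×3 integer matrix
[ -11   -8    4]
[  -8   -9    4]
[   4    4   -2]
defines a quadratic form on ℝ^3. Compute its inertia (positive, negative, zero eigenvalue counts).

step 0: pivot -11 → sign −
step 1: pivot -35/11 → sign −
step 2: pivot -6/35 → sign −
signature = (0, 3, 0)

Answer: (0, 3, 0)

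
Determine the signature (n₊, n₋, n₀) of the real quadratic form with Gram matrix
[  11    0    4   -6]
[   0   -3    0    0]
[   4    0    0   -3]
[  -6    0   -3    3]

step 0: pivot 11 → sign +
step 1: pivot -3 → sign −
step 2: pivot -16/11 → sign −
step 3: pivot 3/16 → sign +
signature = (2, 2, 0)

Answer: (2, 2, 0)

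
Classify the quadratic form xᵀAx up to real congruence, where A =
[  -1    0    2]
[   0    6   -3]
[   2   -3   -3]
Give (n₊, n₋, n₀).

step 0: pivot -1 → sign −
step 1: pivot 6 → sign +
step 2: pivot -1/2 → sign −
signature = (1, 2, 0)

Answer: (1, 2, 0)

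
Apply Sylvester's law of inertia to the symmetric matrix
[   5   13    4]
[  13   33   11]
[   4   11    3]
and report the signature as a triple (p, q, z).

step 0: pivot 5 → sign +
step 1: pivot -4/5 → sign −
step 2: pivot 1/4 → sign +
signature = (2, 1, 0)

Answer: (2, 1, 0)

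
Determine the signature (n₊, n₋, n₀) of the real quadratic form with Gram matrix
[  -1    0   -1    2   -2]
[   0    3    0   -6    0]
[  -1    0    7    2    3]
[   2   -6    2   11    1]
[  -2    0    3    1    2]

step 0: pivot -1 → sign −
step 1: pivot 3 → sign +
step 2: pivot 8 → sign +
step 3: pivot 3 → sign +
step 4: pivot -1/8 → sign −
signature = (3, 2, 0)

Answer: (3, 2, 0)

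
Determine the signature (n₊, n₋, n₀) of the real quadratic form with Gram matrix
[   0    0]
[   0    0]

step 0: row/col 0 already zero → sign 0
step 1: row/col 1 already zero → sign 0
signature = (0, 0, 2)

Answer: (0, 0, 2)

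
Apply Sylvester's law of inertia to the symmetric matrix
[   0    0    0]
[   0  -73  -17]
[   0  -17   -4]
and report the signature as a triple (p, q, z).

Answer: (0, 2, 1)

Derivation:
step 0: pivot -73 → sign −
step 1: pivot -3/73 → sign −
step 2: row/col 2 already zero → sign 0
signature = (0, 2, 1)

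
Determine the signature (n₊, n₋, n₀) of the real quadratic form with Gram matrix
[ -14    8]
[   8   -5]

step 0: pivot -14 → sign −
step 1: pivot -3/7 → sign −
signature = (0, 2, 0)

Answer: (0, 2, 0)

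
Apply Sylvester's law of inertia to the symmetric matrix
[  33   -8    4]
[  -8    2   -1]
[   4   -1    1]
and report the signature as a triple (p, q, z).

Answer: (3, 0, 0)

Derivation:
step 0: pivot 33 → sign +
step 1: pivot 2/33 → sign +
step 2: pivot 1/2 → sign +
signature = (3, 0, 0)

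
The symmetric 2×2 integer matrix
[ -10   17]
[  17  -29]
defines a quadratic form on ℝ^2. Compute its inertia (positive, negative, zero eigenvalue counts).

step 0: pivot -10 → sign −
step 1: pivot -1/10 → sign −
signature = (0, 2, 0)

Answer: (0, 2, 0)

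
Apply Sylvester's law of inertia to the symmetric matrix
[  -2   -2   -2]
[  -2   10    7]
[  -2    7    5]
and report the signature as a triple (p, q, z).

Answer: (2, 1, 0)

Derivation:
step 0: pivot -2 → sign −
step 1: pivot 12 → sign +
step 2: pivot 1/4 → sign +
signature = (2, 1, 0)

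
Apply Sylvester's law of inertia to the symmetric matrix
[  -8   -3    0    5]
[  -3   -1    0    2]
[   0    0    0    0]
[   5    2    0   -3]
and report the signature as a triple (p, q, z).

step 0: pivot -8 → sign −
step 1: pivot 1/8 → sign +
step 2: row/col 2 already zero → sign 0
step 3: row/col 3 already zero → sign 0
signature = (1, 1, 2)

Answer: (1, 1, 2)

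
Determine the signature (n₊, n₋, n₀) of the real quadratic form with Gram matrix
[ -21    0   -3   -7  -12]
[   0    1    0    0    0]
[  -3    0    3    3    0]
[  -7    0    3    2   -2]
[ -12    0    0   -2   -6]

Answer: (2, 2, 1)

Derivation:
step 0: pivot -21 → sign −
step 1: pivot 1 → sign +
step 2: pivot 24/7 → sign +
step 3: pivot -1/3 → sign −
step 4: row/col 4 already zero → sign 0
signature = (2, 2, 1)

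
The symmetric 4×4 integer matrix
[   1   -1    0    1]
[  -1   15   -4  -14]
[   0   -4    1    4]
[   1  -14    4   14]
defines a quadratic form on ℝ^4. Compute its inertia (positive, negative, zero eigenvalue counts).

step 0: pivot 1 → sign +
step 1: pivot 14 → sign +
step 2: pivot -1/7 → sign −
step 3: pivot 3/2 → sign +
signature = (3, 1, 0)

Answer: (3, 1, 0)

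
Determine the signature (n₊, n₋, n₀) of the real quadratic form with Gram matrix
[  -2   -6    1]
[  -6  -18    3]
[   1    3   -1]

step 0: pivot -2 → sign −
step 1: pivot -1/2 → sign −
step 2: row/col 2 already zero → sign 0
signature = (0, 2, 1)

Answer: (0, 2, 1)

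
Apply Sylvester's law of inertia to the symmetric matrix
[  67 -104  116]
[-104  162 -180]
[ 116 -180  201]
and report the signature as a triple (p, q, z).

step 0: pivot 67 → sign +
step 1: pivot 38/67 → sign +
step 2: pivot 3/19 → sign +
signature = (3, 0, 0)

Answer: (3, 0, 0)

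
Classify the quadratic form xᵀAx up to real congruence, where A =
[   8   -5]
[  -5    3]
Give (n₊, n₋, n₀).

Answer: (1, 1, 0)

Derivation:
step 0: pivot 8 → sign +
step 1: pivot -1/8 → sign −
signature = (1, 1, 0)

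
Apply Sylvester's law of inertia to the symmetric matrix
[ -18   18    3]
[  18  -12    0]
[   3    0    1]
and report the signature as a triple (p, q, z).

step 0: pivot -18 → sign −
step 1: pivot 6 → sign +
step 2: row/col 2 already zero → sign 0
signature = (1, 1, 1)

Answer: (1, 1, 1)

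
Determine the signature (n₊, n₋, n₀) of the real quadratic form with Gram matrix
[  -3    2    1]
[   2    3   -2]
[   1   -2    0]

step 0: pivot -3 → sign −
step 1: pivot 13/3 → sign +
step 2: pivot -1/13 → sign −
signature = (1, 2, 0)

Answer: (1, 2, 0)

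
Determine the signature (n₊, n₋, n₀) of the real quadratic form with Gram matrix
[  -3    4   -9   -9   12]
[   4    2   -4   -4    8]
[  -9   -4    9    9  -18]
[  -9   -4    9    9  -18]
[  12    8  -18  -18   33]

step 0: pivot -3 → sign −
step 1: pivot 22/3 → sign +
step 2: pivot 12/11 → sign +
step 3: row/col 3 already zero → sign 0
step 4: row/col 4 already zero → sign 0
signature = (2, 1, 2)

Answer: (2, 1, 2)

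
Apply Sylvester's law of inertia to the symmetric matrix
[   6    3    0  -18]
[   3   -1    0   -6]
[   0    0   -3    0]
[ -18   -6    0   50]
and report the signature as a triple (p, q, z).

step 0: pivot 6 → sign +
step 1: pivot -5/2 → sign −
step 2: pivot -3 → sign −
step 3: pivot -2/5 → sign −
signature = (1, 3, 0)

Answer: (1, 3, 0)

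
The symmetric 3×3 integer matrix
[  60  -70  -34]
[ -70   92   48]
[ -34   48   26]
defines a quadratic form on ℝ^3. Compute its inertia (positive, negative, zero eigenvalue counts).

step 0: pivot 60 → sign +
step 1: pivot 31/3 → sign +
step 2: pivot 2/155 → sign +
signature = (3, 0, 0)

Answer: (3, 0, 0)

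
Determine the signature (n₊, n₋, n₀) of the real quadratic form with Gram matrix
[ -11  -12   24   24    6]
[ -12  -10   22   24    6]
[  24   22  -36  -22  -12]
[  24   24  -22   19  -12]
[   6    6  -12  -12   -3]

Answer: (3, 2, 0)

Derivation:
step 0: pivot -11 → sign −
step 1: pivot 34/11 → sign +
step 2: pivot 182/17 → sign +
step 3: pivot -33/91 → sign −
step 4: pivot 3/11 → sign +
signature = (3, 2, 0)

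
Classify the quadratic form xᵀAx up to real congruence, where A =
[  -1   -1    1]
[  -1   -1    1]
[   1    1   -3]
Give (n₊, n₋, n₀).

Answer: (0, 2, 1)

Derivation:
step 0: pivot -1 → sign −
step 1: pivot -2 → sign −
step 2: row/col 2 already zero → sign 0
signature = (0, 2, 1)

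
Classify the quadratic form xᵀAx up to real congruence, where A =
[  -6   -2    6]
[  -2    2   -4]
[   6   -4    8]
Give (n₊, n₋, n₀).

step 0: pivot -6 → sign −
step 1: pivot 8/3 → sign +
step 2: pivot 1/2 → sign +
signature = (2, 1, 0)

Answer: (2, 1, 0)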